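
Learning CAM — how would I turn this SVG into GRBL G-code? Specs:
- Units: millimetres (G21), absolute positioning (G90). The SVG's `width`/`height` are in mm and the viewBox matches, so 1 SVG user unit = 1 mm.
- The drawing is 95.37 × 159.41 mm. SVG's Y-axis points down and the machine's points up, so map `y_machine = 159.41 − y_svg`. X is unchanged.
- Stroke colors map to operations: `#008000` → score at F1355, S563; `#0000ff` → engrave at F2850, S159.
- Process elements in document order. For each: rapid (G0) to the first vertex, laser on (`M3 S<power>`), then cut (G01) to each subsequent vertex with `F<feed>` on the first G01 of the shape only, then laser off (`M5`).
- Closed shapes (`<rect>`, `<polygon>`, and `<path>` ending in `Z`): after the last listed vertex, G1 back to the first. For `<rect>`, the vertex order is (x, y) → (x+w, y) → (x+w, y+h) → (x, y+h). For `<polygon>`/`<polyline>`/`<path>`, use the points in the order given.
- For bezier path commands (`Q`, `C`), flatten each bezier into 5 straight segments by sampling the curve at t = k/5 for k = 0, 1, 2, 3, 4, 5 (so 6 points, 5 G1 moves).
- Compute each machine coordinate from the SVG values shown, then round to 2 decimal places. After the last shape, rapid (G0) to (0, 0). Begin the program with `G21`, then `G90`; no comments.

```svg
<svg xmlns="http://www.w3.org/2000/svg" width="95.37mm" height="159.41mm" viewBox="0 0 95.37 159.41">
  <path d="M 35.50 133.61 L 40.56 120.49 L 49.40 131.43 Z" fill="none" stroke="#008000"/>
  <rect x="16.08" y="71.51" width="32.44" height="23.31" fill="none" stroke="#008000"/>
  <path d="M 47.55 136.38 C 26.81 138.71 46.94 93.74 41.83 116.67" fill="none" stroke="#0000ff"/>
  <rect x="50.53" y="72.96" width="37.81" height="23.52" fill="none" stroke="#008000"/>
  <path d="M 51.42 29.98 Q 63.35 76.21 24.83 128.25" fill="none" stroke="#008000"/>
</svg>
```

1 u = 1 mm; y_m = 159.41 − y.

[1] `<path>` regular polygon, #008000→score S563 F1355: (35.50,25.80) → (40.56,38.92) → (49.40,27.98) → (35.50,25.80) (closed)

[2] `<rect>` rectangle, #008000→score S563 F1355: (16.08,87.90) → (48.52,87.90) → (48.52,64.59) → (16.08,64.59) → (16.08,87.90) (closed)

[3] `<path>` cubic bezier, #0000ff→engrave S159 F2850: (47.55,23.03) → (39.48,26.39) → (38.05,35.57) → (40.08,45.04) → (42.40,49.27) → (41.83,42.74)

[4] `<rect>` rectangle, #008000→score S563 F1355: (50.53,86.45) → (88.34,86.45) → (88.34,62.93) → (50.53,62.93) → (50.53,86.45) (closed)

[5] `<path>` quadratic bezier, #008000→score S563 F1355: (51.42,129.43) → (54.17,110.71) → (52.89,91.52) → (47.57,71.86) → (38.22,51.74) → (24.83,31.16)

G21
G90
G0 X35.50 Y25.80
M3 S563
G01 X40.56 Y38.92 F1355
G01 X49.40 Y27.98
G01 X35.50 Y25.80
M5
G0 X16.08 Y87.90
M3 S563
G01 X48.52 Y87.90 F1355
G01 X48.52 Y64.59
G01 X16.08 Y64.59
G01 X16.08 Y87.90
M5
G0 X47.55 Y23.03
M3 S159
G01 X39.48 Y26.39 F2850
G01 X38.05 Y35.57
G01 X40.08 Y45.04
G01 X42.40 Y49.27
G01 X41.83 Y42.74
M5
G0 X50.53 Y86.45
M3 S563
G01 X88.34 Y86.45 F1355
G01 X88.34 Y62.93
G01 X50.53 Y62.93
G01 X50.53 Y86.45
M5
G0 X51.42 Y129.43
M3 S563
G01 X54.17 Y110.71 F1355
G01 X52.89 Y91.52
G01 X47.57 Y71.86
G01 X38.22 Y51.74
G01 X24.83 Y31.16
M5
G0 X0.00 Y0.00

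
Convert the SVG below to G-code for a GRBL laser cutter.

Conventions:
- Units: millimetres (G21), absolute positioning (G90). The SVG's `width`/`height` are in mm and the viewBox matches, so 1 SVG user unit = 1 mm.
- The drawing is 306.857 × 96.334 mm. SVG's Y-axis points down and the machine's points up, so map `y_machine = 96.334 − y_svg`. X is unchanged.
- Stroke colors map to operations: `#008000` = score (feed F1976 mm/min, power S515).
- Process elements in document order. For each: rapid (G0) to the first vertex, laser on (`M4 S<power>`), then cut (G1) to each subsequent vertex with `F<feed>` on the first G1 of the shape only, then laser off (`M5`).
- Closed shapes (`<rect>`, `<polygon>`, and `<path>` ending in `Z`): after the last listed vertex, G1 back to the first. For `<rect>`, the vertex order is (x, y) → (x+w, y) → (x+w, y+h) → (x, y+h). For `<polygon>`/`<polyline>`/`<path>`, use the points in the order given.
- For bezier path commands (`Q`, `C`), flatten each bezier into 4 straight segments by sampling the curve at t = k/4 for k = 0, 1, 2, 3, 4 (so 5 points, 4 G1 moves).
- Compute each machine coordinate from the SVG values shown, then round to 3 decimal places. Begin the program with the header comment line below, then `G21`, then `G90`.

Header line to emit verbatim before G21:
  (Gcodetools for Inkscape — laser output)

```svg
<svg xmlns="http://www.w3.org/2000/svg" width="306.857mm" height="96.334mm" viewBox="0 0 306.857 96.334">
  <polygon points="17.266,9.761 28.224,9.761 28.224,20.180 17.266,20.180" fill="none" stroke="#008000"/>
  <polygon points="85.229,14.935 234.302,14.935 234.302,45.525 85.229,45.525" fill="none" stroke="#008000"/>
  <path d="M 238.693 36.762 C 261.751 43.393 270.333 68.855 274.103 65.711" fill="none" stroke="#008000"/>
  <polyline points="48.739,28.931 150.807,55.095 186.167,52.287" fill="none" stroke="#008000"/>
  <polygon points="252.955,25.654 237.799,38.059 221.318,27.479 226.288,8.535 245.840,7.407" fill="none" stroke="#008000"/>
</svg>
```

(Gcodetools for Inkscape — laser output)
G21
G90
G0 X17.266 Y86.573
M4 S515
G1 X28.224 Y86.573 F1976
G1 X28.224 Y76.154
G1 X17.266 Y76.154
G1 X17.266 Y86.573
M5
G0 X85.229 Y81.399
M4 S515
G1 X234.302 Y81.399 F1976
G1 X234.302 Y50.809
G1 X85.229 Y50.809
G1 X85.229 Y81.399
M5
G0 X238.693 Y59.572
M4 S515
G1 X253.423 Y51.809 F1976
G1 X263.631 Y41.432
G1 X270.222 Y32.887
G1 X274.103 Y30.623
M5
G0 X48.739 Y67.403
M4 S515
G1 X150.807 Y41.239 F1976
G1 X186.167 Y44.047
M5
G0 X252.955 Y70.680
M4 S515
G1 X237.799 Y58.275 F1976
G1 X221.318 Y68.855
G1 X226.288 Y87.799
G1 X245.840 Y88.927
G1 X252.955 Y70.680
M5

1 u = 1 mm; y_m = 96.334 − y.

[1] `<polygon>` rectangle, #008000→score S515 F1976: (17.266,86.573) → (28.224,86.573) → (28.224,76.154) → (17.266,76.154) → (17.266,86.573) (closed)

[2] `<polygon>` rectangle, #008000→score S515 F1976: (85.229,81.399) → (234.302,81.399) → (234.302,50.809) → (85.229,50.809) → (85.229,81.399) (closed)

[3] `<path>` cubic bezier, #008000→score S515 F1976: (238.693,59.572) → (253.423,51.809) → (263.631,41.432) → (270.222,32.887) → (274.103,30.623)

[4] `<polyline>` open polyline, #008000→score S515 F1976: (48.739,67.403) → (150.807,41.239) → (186.167,44.047)

[5] `<polygon>` regular polygon, #008000→score S515 F1976: (252.955,70.680) → (237.799,58.275) → (221.318,68.855) → (226.288,87.799) → (245.840,88.927) → (252.955,70.680) (closed)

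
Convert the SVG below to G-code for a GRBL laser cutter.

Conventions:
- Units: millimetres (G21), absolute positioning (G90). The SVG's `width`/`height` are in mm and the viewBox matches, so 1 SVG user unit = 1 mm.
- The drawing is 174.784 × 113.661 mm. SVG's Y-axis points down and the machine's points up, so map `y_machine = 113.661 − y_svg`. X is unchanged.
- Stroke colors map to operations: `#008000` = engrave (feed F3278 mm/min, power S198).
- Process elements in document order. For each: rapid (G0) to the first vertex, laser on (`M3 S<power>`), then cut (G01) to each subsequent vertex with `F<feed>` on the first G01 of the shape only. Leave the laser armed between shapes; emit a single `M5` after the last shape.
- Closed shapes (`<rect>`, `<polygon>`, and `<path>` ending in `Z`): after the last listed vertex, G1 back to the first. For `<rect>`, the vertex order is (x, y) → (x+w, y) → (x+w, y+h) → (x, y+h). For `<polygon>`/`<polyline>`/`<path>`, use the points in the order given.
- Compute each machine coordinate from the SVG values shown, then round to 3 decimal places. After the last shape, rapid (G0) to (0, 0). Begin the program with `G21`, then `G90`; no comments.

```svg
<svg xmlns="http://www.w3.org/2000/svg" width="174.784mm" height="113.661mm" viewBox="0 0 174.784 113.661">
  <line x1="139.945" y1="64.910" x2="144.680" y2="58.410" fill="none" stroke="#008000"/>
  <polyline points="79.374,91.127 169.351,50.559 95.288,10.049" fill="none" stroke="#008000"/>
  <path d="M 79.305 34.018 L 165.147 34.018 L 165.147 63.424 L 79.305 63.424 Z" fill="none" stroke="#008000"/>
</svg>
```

1 u = 1 mm; y_m = 113.661 − y.

[1] `<line>` line segment, #008000→engrave S198 F3278: (139.945,48.751) → (144.680,55.251)

[2] `<polyline>` open polyline, #008000→engrave S198 F3278: (79.374,22.534) → (169.351,63.102) → (95.288,103.612)

[3] `<path>` rectangle, #008000→engrave S198 F3278: (79.305,79.643) → (165.147,79.643) → (165.147,50.237) → (79.305,50.237) → (79.305,79.643) (closed)

G21
G90
G0 X139.945 Y48.751
M3 S198
G01 X144.680 Y55.251 F3278
G0 X79.374 Y22.534
M3 S198
G01 X169.351 Y63.102 F3278
G01 X95.288 Y103.612
G0 X79.305 Y79.643
M3 S198
G01 X165.147 Y79.643 F3278
G01 X165.147 Y50.237
G01 X79.305 Y50.237
G01 X79.305 Y79.643
M5
G0 X0.000 Y0.000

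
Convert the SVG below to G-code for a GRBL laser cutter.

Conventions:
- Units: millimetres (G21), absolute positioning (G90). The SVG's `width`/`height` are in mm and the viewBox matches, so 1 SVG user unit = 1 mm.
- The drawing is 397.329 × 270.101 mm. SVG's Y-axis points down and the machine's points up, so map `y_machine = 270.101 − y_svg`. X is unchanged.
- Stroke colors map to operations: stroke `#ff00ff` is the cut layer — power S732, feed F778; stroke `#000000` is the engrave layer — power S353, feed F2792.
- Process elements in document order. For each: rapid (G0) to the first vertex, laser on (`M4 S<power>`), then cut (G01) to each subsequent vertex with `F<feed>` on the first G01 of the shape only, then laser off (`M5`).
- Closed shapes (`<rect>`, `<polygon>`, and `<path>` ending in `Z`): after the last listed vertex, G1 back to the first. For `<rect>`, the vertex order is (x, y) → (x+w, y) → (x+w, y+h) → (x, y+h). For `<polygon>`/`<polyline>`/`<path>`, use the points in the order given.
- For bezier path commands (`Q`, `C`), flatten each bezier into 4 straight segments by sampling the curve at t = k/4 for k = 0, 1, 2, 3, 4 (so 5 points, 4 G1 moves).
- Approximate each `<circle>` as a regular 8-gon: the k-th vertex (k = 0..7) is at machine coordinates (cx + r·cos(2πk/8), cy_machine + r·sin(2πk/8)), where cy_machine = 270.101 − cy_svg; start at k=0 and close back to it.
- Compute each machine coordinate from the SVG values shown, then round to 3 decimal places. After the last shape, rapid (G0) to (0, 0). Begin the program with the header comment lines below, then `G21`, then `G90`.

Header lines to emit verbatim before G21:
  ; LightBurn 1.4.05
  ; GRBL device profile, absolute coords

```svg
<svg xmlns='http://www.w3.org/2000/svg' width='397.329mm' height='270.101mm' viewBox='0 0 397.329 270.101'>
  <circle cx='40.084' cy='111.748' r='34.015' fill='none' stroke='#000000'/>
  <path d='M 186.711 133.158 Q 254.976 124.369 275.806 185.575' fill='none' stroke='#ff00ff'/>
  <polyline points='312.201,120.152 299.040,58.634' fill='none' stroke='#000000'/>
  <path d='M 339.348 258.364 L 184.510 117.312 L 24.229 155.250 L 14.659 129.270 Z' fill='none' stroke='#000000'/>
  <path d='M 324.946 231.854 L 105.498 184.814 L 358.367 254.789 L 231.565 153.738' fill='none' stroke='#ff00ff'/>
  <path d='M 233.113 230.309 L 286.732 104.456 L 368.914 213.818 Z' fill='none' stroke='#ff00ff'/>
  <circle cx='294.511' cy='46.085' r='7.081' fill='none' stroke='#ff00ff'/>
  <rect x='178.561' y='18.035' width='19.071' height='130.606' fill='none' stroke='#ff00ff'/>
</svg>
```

; LightBurn 1.4.05
; GRBL device profile, absolute coords
G21
G90
G0 X74.099 Y158.353
M4 S353
G01 X64.136 Y182.405 F2792
G01 X40.084 Y192.368
G01 X16.032 Y182.405
G01 X6.069 Y158.353
G01 X16.032 Y134.301
G01 X40.084 Y124.338
G01 X64.136 Y134.301
G01 X74.099 Y158.353
M5
G0 X186.711 Y136.943
M4 S732
G01 X217.879 Y136.963 F778
G01 X243.117 Y128.233
G01 X262.426 Y110.754
G01 X275.806 Y84.526
M5
G0 X312.201 Y149.949
M4 S353
G01 X299.040 Y211.467 F2792
M5
G0 X339.348 Y11.737
M4 S353
G01 X184.510 Y152.789 F2792
G01 X24.229 Y114.851
G01 X14.659 Y140.831
G01 X339.348 Y11.737
M5
G0 X324.946 Y38.247
M4 S732
G01 X105.498 Y85.287 F778
G01 X358.367 Y15.312
G01 X231.565 Y116.363
M5
G0 X233.113 Y39.792
M4 S732
G01 X286.732 Y165.645 F778
G01 X368.914 Y56.283
G01 X233.113 Y39.792
M5
G0 X301.592 Y224.016
M4 S732
G01 X299.518 Y229.023 F778
G01 X294.511 Y231.097
G01 X289.504 Y229.023
G01 X287.430 Y224.016
G01 X289.504 Y219.009
G01 X294.511 Y216.935
G01 X299.518 Y219.009
G01 X301.592 Y224.016
M5
G0 X178.561 Y252.066
M4 S732
G01 X197.632 Y252.066 F778
G01 X197.632 Y121.460
G01 X178.561 Y121.460
G01 X178.561 Y252.066
M5
G0 X0.000 Y0.000

1 u = 1 mm; y_m = 270.101 − y.

[1] `<circle>` circle, #000000→engrave S353 F2792: (74.099,158.353) → (64.136,182.405) → (40.084,192.368) → (16.032,182.405) → (6.069,158.353) → (16.032,134.301) → (40.084,124.338) → (64.136,134.301) → (74.099,158.353) (closed)

[2] `<path>` quadratic bezier, #ff00ff→cut S732 F778: (186.711,136.943) → (217.879,136.963) → (243.117,128.233) → (262.426,110.754) → (275.806,84.526)

[3] `<polyline>` line segment, #000000→engrave S353 F2792: (312.201,149.949) → (299.040,211.467)

[4] `<path>` closed polygon, #000000→engrave S353 F2792: (339.348,11.737) → (184.510,152.789) → (24.229,114.851) → (14.659,140.831) → (339.348,11.737) (closed)

[5] `<path>` open polyline, #ff00ff→cut S732 F778: (324.946,38.247) → (105.498,85.287) → (358.367,15.312) → (231.565,116.363)

[6] `<path>` regular polygon, #ff00ff→cut S732 F778: (233.113,39.792) → (286.732,165.645) → (368.914,56.283) → (233.113,39.792) (closed)

[7] `<circle>` circle, #ff00ff→cut S732 F778: (301.592,224.016) → (299.518,229.023) → (294.511,231.097) → (289.504,229.023) → (287.430,224.016) → (289.504,219.009) → (294.511,216.935) → (299.518,219.009) → (301.592,224.016) (closed)

[8] `<rect>` rectangle, #ff00ff→cut S732 F778: (178.561,252.066) → (197.632,252.066) → (197.632,121.460) → (178.561,121.460) → (178.561,252.066) (closed)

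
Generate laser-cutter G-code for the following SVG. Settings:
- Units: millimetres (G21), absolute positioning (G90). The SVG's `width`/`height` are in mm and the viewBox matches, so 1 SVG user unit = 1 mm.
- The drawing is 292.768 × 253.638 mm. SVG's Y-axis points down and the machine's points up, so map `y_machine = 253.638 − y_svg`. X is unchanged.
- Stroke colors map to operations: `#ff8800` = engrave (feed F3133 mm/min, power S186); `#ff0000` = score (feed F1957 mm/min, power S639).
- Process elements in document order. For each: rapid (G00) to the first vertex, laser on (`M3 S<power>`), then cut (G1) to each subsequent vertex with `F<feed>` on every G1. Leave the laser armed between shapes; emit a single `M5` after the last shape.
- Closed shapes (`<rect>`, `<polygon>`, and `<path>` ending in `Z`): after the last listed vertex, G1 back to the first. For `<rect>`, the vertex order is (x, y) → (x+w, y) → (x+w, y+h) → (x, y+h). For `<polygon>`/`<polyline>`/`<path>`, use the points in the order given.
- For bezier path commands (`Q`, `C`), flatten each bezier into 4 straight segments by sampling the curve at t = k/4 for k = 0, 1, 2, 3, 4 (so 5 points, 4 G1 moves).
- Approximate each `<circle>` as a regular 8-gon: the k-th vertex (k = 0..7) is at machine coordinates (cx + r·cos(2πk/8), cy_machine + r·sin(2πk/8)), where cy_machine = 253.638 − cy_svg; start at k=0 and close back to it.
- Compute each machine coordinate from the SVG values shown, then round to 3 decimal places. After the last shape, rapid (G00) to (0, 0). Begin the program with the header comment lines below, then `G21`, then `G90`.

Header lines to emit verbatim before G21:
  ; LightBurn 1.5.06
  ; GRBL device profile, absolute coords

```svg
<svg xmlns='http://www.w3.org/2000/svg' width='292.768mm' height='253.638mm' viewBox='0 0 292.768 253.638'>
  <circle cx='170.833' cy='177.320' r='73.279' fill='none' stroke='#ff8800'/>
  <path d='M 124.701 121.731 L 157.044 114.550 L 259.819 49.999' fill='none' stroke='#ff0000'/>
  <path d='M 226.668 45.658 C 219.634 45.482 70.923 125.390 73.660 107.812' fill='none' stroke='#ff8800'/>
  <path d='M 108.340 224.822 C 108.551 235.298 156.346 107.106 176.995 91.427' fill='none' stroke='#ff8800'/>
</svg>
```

; LightBurn 1.5.06
; GRBL device profile, absolute coords
G21
G90
G00 X244.112 Y76.318
M3 S186
G1 X222.649 Y128.134 F3133
G1 X170.833 Y149.597 F3133
G1 X119.017 Y128.134 F3133
G1 X97.554 Y76.318 F3133
G1 X119.017 Y24.502 F3133
G1 X170.833 Y3.039 F3133
G1 X222.649 Y24.502 F3133
G1 X244.112 Y76.318 F3133
G00 X124.701 Y131.907
M3 S639
G1 X157.044 Y139.088 F1957
G1 X259.819 Y203.639 F1957
G00 X226.668 Y207.980
M3 S186
G1 X199.408 Y195.871 F3133
G1 X146.500 Y170.377 F3133
G1 X95.424 Y148.147 F3133
G1 X73.660 Y145.826 F3133
G00 X108.340 Y28.816
M3 S186
G1 X116.253 Y43.035 F3133
G1 X135.003 Y85.705 F3133
G1 X157.586 Y133.280 F3133
G1 X176.995 Y162.211 F3133
M5
G00 X0.000 Y0.000

Since the viewBox matches the mm dimensions, user units are millimetres directly. The only transform is the Y-flip y_m = 253.638 − y_svg.

Shape 1 is a circle drawn with `<circle>`. Its stroke #ff8800 means engrave at S186, F3133. After flipping Y the toolpath is (244.112,76.318) → (222.649,128.134) → (170.833,149.597) → (119.017,128.134) → (97.554,76.318) → (119.017,24.502) → (170.833,3.039) → (222.649,24.502) → (244.112,76.318), returning to the start.

Shape 2 is a open polyline drawn with `<path>`. Its stroke #ff0000 means score at S639, F1957. After flipping Y the toolpath is (124.701,131.907) → (157.044,139.088) → (259.819,203.639).

Shape 3 is a cubic bezier drawn with `<path>`. Its stroke #ff8800 means engrave at S186, F3133. After flipping Y the toolpath is (226.668,207.980) → (199.408,195.871) → (146.500,170.377) → (95.424,148.147) → (73.660,145.826).

Shape 4 is a cubic bezier drawn with `<path>`. Its stroke #ff8800 means engrave at S186, F3133. After flipping Y the toolpath is (108.340,28.816) → (116.253,43.035) → (135.003,85.705) → (157.586,133.280) → (176.995,162.211).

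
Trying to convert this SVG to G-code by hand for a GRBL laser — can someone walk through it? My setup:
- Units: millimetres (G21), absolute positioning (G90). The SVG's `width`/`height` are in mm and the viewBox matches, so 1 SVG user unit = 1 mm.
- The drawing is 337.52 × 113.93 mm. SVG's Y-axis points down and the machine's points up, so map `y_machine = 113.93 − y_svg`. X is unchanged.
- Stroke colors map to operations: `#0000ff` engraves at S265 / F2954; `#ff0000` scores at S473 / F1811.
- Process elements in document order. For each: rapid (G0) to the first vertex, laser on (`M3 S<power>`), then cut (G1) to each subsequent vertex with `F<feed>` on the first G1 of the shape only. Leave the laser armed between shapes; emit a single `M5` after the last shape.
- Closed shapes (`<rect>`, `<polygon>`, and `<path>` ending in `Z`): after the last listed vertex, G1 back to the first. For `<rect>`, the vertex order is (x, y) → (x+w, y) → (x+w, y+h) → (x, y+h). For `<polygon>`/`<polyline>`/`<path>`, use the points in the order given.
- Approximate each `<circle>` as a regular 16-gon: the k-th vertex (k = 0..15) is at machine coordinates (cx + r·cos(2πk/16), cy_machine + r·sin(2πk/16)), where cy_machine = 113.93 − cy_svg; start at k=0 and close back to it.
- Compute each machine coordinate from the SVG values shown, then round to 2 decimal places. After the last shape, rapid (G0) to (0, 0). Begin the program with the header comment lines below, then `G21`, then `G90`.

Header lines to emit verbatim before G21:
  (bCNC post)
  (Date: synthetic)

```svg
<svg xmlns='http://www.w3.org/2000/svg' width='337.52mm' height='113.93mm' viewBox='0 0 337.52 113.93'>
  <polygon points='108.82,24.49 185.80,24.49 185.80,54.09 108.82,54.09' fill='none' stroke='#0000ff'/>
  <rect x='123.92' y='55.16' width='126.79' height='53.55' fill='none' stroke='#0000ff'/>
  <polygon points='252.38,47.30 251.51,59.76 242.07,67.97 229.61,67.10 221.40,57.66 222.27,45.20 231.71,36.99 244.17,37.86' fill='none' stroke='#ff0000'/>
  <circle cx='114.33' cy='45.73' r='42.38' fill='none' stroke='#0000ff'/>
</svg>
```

1 u = 1 mm; y_m = 113.93 − y.

[1] `<polygon>` rectangle, #0000ff→engrave S265 F2954: (108.82,89.44) → (185.80,89.44) → (185.80,59.84) → (108.82,59.84) → (108.82,89.44) (closed)

[2] `<rect>` rectangle, #0000ff→engrave S265 F2954: (123.92,58.77) → (250.71,58.77) → (250.71,5.22) → (123.92,5.22) → (123.92,58.77) (closed)

[3] `<polygon>` regular polygon, #ff0000→score S473 F1811: (252.38,66.63) → (251.51,54.17) → (242.07,45.96) → (229.61,46.83) → (221.40,56.27) → (222.27,68.73) → (231.71,76.94) → (244.17,76.07) → (252.38,66.63) (closed)

[4] `<circle>` circle, #0000ff→engrave S265 F2954: (156.71,68.20) → (153.48,84.42) → (144.30,98.17) → (130.55,107.35) → (114.33,110.58) → (98.11,107.35) → (84.36,98.17) → (75.18,84.42) → (71.95,68.20) → (75.18,51.98) → (84.36,38.23) → (98.11,29.05) → (114.33,25.82) → (130.55,29.05) → (144.30,38.23) → (153.48,51.98) → (156.71,68.20) (closed)

(bCNC post)
(Date: synthetic)
G21
G90
G0 X108.82 Y89.44
M3 S265
G1 X185.80 Y89.44 F2954
G1 X185.80 Y59.84
G1 X108.82 Y59.84
G1 X108.82 Y89.44
G0 X123.92 Y58.77
M3 S265
G1 X250.71 Y58.77 F2954
G1 X250.71 Y5.22
G1 X123.92 Y5.22
G1 X123.92 Y58.77
G0 X252.38 Y66.63
M3 S473
G1 X251.51 Y54.17 F1811
G1 X242.07 Y45.96
G1 X229.61 Y46.83
G1 X221.40 Y56.27
G1 X222.27 Y68.73
G1 X231.71 Y76.94
G1 X244.17 Y76.07
G1 X252.38 Y66.63
G0 X156.71 Y68.20
M3 S265
G1 X153.48 Y84.42 F2954
G1 X144.30 Y98.17
G1 X130.55 Y107.35
G1 X114.33 Y110.58
G1 X98.11 Y107.35
G1 X84.36 Y98.17
G1 X75.18 Y84.42
G1 X71.95 Y68.20
G1 X75.18 Y51.98
G1 X84.36 Y38.23
G1 X98.11 Y29.05
G1 X114.33 Y25.82
G1 X130.55 Y29.05
G1 X144.30 Y38.23
G1 X153.48 Y51.98
G1 X156.71 Y68.20
M5
G0 X0.00 Y0.00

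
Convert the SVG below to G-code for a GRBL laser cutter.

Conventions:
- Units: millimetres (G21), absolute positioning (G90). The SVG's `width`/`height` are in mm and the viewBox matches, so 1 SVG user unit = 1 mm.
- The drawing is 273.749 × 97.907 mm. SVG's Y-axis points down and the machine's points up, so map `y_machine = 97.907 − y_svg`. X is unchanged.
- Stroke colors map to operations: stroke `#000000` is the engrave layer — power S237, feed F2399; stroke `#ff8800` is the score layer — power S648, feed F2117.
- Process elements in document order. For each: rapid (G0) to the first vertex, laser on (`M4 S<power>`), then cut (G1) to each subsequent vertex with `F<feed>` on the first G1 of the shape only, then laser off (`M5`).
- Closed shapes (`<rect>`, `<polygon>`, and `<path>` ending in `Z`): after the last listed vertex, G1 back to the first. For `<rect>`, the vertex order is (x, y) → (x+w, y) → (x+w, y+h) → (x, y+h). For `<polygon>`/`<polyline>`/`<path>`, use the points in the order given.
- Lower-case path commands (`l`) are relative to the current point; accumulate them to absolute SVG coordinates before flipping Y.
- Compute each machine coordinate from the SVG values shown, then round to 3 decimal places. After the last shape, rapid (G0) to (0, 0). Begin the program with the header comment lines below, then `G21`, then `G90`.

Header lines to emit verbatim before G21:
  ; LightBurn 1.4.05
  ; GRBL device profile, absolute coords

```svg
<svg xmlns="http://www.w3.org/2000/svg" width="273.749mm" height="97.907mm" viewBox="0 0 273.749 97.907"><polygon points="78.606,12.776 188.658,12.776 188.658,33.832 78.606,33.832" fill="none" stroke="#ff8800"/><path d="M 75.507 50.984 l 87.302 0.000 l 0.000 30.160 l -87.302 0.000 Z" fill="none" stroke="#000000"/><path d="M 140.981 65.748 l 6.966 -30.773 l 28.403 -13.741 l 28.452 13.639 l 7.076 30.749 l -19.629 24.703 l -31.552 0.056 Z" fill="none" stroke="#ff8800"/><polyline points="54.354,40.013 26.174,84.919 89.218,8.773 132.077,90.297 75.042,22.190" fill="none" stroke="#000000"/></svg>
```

1 u = 1 mm; y_m = 97.907 − y.

[1] `<polygon>` rectangle, #ff8800→score S648 F2117: (78.606,85.131) → (188.658,85.131) → (188.658,64.075) → (78.606,64.075) → (78.606,85.131) (closed)

[2] `<path>` rectangle, #000000→engrave S237 F2399: (75.507,46.923) → (162.809,46.923) → (162.809,16.763) → (75.507,16.763) → (75.507,46.923) (closed)

[3] `<path>` regular polygon, #ff8800→score S648 F2117: (140.981,32.159) → (147.947,62.932) → (176.350,76.673) → (204.802,63.034) → (211.878,32.285) → (192.249,7.582) → (160.697,7.526) → (140.981,32.159) (closed)

[4] `<polyline>` open polyline, #000000→engrave S237 F2399: (54.354,57.894) → (26.174,12.988) → (89.218,89.134) → (132.077,7.610) → (75.042,75.717)

; LightBurn 1.4.05
; GRBL device profile, absolute coords
G21
G90
G0 X78.606 Y85.131
M4 S648
G1 X188.658 Y85.131 F2117
G1 X188.658 Y64.075
G1 X78.606 Y64.075
G1 X78.606 Y85.131
M5
G0 X75.507 Y46.923
M4 S237
G1 X162.809 Y46.923 F2399
G1 X162.809 Y16.763
G1 X75.507 Y16.763
G1 X75.507 Y46.923
M5
G0 X140.981 Y32.159
M4 S648
G1 X147.947 Y62.932 F2117
G1 X176.350 Y76.673
G1 X204.802 Y63.034
G1 X211.878 Y32.285
G1 X192.249 Y7.582
G1 X160.697 Y7.526
G1 X140.981 Y32.159
M5
G0 X54.354 Y57.894
M4 S237
G1 X26.174 Y12.988 F2399
G1 X89.218 Y89.134
G1 X132.077 Y7.610
G1 X75.042 Y75.717
M5
G0 X0.000 Y0.000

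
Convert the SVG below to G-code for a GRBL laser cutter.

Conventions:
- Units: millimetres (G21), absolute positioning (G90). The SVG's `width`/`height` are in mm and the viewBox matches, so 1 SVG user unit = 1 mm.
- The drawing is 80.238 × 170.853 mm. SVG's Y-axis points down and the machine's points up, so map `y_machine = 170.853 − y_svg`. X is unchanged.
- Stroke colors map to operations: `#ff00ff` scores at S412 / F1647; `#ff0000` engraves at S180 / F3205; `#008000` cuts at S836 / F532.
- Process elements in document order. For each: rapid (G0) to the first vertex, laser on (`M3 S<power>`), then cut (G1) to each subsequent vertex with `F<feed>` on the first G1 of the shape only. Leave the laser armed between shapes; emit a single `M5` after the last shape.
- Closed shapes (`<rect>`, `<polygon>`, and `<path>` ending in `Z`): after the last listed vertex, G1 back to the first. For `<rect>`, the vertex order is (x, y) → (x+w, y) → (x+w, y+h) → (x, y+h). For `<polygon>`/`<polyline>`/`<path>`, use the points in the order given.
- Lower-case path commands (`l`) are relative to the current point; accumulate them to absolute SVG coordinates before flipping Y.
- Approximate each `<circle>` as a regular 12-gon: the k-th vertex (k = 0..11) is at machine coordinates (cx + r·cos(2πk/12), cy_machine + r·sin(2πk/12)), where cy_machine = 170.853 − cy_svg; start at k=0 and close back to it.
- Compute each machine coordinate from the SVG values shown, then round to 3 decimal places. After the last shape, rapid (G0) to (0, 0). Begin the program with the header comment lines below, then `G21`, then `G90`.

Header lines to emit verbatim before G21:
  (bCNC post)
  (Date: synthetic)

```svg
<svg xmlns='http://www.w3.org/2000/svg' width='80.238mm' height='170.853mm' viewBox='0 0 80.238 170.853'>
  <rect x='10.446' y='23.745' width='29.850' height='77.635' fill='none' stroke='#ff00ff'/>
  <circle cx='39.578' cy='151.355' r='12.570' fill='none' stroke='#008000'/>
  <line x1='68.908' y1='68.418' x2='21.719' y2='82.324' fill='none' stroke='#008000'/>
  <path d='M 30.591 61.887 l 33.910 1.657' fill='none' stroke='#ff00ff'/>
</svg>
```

1 u = 1 mm; y_m = 170.853 − y.

[1] `<rect>` rectangle, #ff00ff→score S412 F1647: (10.446,147.108) → (40.296,147.108) → (40.296,69.473) → (10.446,69.473) → (10.446,147.108) (closed)

[2] `<circle>` circle, #008000→cut S836 F532: (52.148,19.498) → (50.464,25.783) → (45.863,30.384) → (39.578,32.068) → (33.293,30.384) → (28.692,25.783) → (27.008,19.498) → (28.692,13.213) → (33.293,8.612) → (39.578,6.928) → (45.863,8.612) → (50.464,13.213) → (52.148,19.498) (closed)

[3] `<line>` line segment, #008000→cut S836 F532: (68.908,102.435) → (21.719,88.529)

[4] `<path>` line segment, #ff00ff→score S412 F1647: (30.591,108.966) → (64.501,107.309)

(bCNC post)
(Date: synthetic)
G21
G90
G0 X10.446 Y147.108
M3 S412
G1 X40.296 Y147.108 F1647
G1 X40.296 Y69.473
G1 X10.446 Y69.473
G1 X10.446 Y147.108
G0 X52.148 Y19.498
M3 S836
G1 X50.464 Y25.783 F532
G1 X45.863 Y30.384
G1 X39.578 Y32.068
G1 X33.293 Y30.384
G1 X28.692 Y25.783
G1 X27.008 Y19.498
G1 X28.692 Y13.213
G1 X33.293 Y8.612
G1 X39.578 Y6.928
G1 X45.863 Y8.612
G1 X50.464 Y13.213
G1 X52.148 Y19.498
G0 X68.908 Y102.435
M3 S836
G1 X21.719 Y88.529 F532
G0 X30.591 Y108.966
M3 S412
G1 X64.501 Y107.309 F1647
M5
G0 X0.000 Y0.000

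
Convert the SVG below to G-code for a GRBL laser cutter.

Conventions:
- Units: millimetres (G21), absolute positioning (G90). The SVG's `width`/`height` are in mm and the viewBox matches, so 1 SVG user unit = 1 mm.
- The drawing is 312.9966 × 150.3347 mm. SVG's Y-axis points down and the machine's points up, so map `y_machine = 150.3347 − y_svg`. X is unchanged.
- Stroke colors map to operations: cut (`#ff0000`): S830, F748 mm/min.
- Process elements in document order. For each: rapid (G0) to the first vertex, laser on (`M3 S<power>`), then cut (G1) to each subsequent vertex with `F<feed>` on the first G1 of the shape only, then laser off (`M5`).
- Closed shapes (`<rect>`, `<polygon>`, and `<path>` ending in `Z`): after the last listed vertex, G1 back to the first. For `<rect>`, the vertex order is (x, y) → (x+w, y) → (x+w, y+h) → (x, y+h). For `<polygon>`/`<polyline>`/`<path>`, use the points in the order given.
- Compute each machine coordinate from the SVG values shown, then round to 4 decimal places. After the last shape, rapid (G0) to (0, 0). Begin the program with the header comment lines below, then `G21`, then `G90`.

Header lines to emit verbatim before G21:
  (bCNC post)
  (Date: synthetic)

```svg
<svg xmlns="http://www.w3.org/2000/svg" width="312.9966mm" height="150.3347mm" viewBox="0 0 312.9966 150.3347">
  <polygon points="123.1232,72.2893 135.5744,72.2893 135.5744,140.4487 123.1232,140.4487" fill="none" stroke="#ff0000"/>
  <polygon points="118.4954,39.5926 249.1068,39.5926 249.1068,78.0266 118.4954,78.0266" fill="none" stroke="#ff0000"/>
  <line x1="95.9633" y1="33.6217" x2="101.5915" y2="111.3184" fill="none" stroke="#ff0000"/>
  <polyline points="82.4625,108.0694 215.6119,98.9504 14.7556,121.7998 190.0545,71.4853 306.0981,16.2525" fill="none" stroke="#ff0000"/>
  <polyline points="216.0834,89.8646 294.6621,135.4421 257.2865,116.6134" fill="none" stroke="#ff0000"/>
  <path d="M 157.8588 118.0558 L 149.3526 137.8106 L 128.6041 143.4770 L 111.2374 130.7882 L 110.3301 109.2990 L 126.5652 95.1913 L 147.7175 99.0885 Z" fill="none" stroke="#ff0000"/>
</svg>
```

(bCNC post)
(Date: synthetic)
G21
G90
G0 X123.1232 Y78.0454
M3 S830
G1 X135.5744 Y78.0454 F748
G1 X135.5744 Y9.8860
G1 X123.1232 Y9.8860
G1 X123.1232 Y78.0454
M5
G0 X118.4954 Y110.7421
M3 S830
G1 X249.1068 Y110.7421 F748
G1 X249.1068 Y72.3081
G1 X118.4954 Y72.3081
G1 X118.4954 Y110.7421
M5
G0 X95.9633 Y116.7130
M3 S830
G1 X101.5915 Y39.0163 F748
M5
G0 X82.4625 Y42.2653
M3 S830
G1 X215.6119 Y51.3843 F748
G1 X14.7556 Y28.5349
G1 X190.0545 Y78.8494
G1 X306.0981 Y134.0822
M5
G0 X216.0834 Y60.4701
M3 S830
G1 X294.6621 Y14.8926 F748
G1 X257.2865 Y33.7213
M5
G0 X157.8588 Y32.2789
M3 S830
G1 X149.3526 Y12.5241 F748
G1 X128.6041 Y6.8577
G1 X111.2374 Y19.5465
G1 X110.3301 Y41.0357
G1 X126.5652 Y55.1434
G1 X147.7175 Y51.2462
G1 X157.8588 Y32.2789
M5
G0 X0.0000 Y0.0000

1 u = 1 mm; y_m = 150.3347 − y.

[1] `<polygon>` rectangle, #ff0000→cut S830 F748: (123.1232,78.0454) → (135.5744,78.0454) → (135.5744,9.8860) → (123.1232,9.8860) → (123.1232,78.0454) (closed)

[2] `<polygon>` rectangle, #ff0000→cut S830 F748: (118.4954,110.7421) → (249.1068,110.7421) → (249.1068,72.3081) → (118.4954,72.3081) → (118.4954,110.7421) (closed)

[3] `<line>` line segment, #ff0000→cut S830 F748: (95.9633,116.7130) → (101.5915,39.0163)

[4] `<polyline>` open polyline, #ff0000→cut S830 F748: (82.4625,42.2653) → (215.6119,51.3843) → (14.7556,28.5349) → (190.0545,78.8494) → (306.0981,134.0822)

[5] `<polyline>` open polyline, #ff0000→cut S830 F748: (216.0834,60.4701) → (294.6621,14.8926) → (257.2865,33.7213)

[6] `<path>` regular polygon, #ff0000→cut S830 F748: (157.8588,32.2789) → (149.3526,12.5241) → (128.6041,6.8577) → (111.2374,19.5465) → (110.3301,41.0357) → (126.5652,55.1434) → (147.7175,51.2462) → (157.8588,32.2789) (closed)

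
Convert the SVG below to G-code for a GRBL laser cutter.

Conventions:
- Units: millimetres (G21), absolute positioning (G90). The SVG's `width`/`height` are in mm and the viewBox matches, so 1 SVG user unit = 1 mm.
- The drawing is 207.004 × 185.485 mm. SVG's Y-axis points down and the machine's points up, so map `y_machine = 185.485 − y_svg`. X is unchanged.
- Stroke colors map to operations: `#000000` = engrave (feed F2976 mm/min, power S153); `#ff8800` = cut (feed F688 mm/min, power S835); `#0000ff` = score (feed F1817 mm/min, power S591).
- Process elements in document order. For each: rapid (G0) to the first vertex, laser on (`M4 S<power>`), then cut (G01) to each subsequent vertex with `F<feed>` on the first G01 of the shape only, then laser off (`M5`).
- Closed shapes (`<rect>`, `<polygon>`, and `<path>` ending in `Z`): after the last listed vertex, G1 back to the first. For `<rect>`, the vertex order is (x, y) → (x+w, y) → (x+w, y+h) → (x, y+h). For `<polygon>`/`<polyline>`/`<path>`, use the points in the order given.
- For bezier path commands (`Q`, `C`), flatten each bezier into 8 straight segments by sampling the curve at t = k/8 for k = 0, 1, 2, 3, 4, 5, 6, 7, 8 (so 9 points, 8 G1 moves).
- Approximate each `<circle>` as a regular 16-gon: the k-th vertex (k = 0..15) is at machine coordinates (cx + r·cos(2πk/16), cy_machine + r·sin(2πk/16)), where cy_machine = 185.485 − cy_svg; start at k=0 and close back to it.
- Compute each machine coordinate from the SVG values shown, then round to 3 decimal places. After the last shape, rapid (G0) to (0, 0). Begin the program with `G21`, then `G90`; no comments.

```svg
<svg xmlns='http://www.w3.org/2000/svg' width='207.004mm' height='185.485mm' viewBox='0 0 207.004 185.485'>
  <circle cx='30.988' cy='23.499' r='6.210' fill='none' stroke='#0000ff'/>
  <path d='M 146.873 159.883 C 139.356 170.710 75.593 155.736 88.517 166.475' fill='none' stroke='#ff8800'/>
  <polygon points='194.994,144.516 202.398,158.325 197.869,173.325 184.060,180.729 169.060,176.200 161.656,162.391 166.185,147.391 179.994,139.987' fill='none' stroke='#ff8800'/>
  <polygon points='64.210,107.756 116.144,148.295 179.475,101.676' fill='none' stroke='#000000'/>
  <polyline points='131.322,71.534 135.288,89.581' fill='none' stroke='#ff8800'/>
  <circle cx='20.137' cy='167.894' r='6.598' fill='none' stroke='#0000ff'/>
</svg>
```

viewBox `0 0 207.004 185.485` with mm width/height → 1 unit = 1 mm. Flip: y_m = 185.485 − y_svg.

**Shape 1** — `<circle>` circle, stroke `#0000ff` → score (S591, F1817). Machine vertices: (37.198,161.986) → (36.725,164.362) → (35.379,166.377) → (33.364,167.723) → (30.988,168.196) → (28.612,167.723) → (26.597,166.377) → (25.251,164.362) → (24.778,161.986) → (25.251,159.610) → (26.597,157.595) → (28.612,156.249) → (30.988,155.776) → (33.364,156.249) → (35.379,157.595) → (36.725,159.610) → (37.198,161.986). Closed: final G1 returns to the first vertex.

**Shape 2** — `<path>` cubic bezier, stroke `#ff8800` → cut (S835, F688). Control points (SVG): P0=(146.873,159.883), P1=(139.356,170.710), P2=(75.593,155.736), P3=(88.517,166.475); sampled at t=k/8. Machine vertices: (146.873,25.602) → (141.677,22.651) → (132.766,21.515) → (121.698,21.590) → (110.030,22.273) → (99.320,22.960) → (91.126,23.048) → (87.006,21.932) → (88.517,19.010). Open path.

**Shape 3** — `<polygon>` regular polygon, stroke `#ff8800` → cut (S835, F688). Machine vertices: (194.994,40.969) → (202.398,27.160) → (197.869,12.160) → (184.060,4.756) → (169.060,9.285) → (161.656,23.094) → (166.185,38.094) → (179.994,45.498) → (194.994,40.969). Closed: final G1 returns to the first vertex.

**Shape 4** — `<polygon>` closed polygon, stroke `#000000` → engrave (S153, F2976). Machine vertices: (64.210,77.729) → (116.144,37.190) → (179.475,83.809) → (64.210,77.729). Closed: final G1 returns to the first vertex.

**Shape 5** — `<polyline>` line segment, stroke `#ff8800` → cut (S835, F688). Machine vertices: (131.322,113.951) → (135.288,95.904). Open path.

**Shape 6** — `<circle>` circle, stroke `#0000ff` → score (S591, F1817). Machine vertices: (26.735,17.591) → (26.233,20.116) → (24.802,22.256) → (22.662,23.687) → (20.137,24.189) → (17.612,23.687) → (15.472,22.256) → (14.041,20.116) → (13.539,17.591) → (14.041,15.066) → (15.472,12.926) → (17.612,11.495) → (20.137,10.993) → (22.662,11.495) → (24.802,12.926) → (26.233,15.066) → (26.735,17.591). Closed: final G1 returns to the first vertex.

G21
G90
G0 X37.198 Y161.986
M4 S591
G01 X36.725 Y164.362 F1817
G01 X35.379 Y166.377
G01 X33.364 Y167.723
G01 X30.988 Y168.196
G01 X28.612 Y167.723
G01 X26.597 Y166.377
G01 X25.251 Y164.362
G01 X24.778 Y161.986
G01 X25.251 Y159.610
G01 X26.597 Y157.595
G01 X28.612 Y156.249
G01 X30.988 Y155.776
G01 X33.364 Y156.249
G01 X35.379 Y157.595
G01 X36.725 Y159.610
G01 X37.198 Y161.986
M5
G0 X146.873 Y25.602
M4 S835
G01 X141.677 Y22.651 F688
G01 X132.766 Y21.515
G01 X121.698 Y21.590
G01 X110.030 Y22.273
G01 X99.320 Y22.960
G01 X91.126 Y23.048
G01 X87.006 Y21.932
G01 X88.517 Y19.010
M5
G0 X194.994 Y40.969
M4 S835
G01 X202.398 Y27.160 F688
G01 X197.869 Y12.160
G01 X184.060 Y4.756
G01 X169.060 Y9.285
G01 X161.656 Y23.094
G01 X166.185 Y38.094
G01 X179.994 Y45.498
G01 X194.994 Y40.969
M5
G0 X64.210 Y77.729
M4 S153
G01 X116.144 Y37.190 F2976
G01 X179.475 Y83.809
G01 X64.210 Y77.729
M5
G0 X131.322 Y113.951
M4 S835
G01 X135.288 Y95.904 F688
M5
G0 X26.735 Y17.591
M4 S591
G01 X26.233 Y20.116 F1817
G01 X24.802 Y22.256
G01 X22.662 Y23.687
G01 X20.137 Y24.189
G01 X17.612 Y23.687
G01 X15.472 Y22.256
G01 X14.041 Y20.116
G01 X13.539 Y17.591
G01 X14.041 Y15.066
G01 X15.472 Y12.926
G01 X17.612 Y11.495
G01 X20.137 Y10.993
G01 X22.662 Y11.495
G01 X24.802 Y12.926
G01 X26.233 Y15.066
G01 X26.735 Y17.591
M5
G0 X0.000 Y0.000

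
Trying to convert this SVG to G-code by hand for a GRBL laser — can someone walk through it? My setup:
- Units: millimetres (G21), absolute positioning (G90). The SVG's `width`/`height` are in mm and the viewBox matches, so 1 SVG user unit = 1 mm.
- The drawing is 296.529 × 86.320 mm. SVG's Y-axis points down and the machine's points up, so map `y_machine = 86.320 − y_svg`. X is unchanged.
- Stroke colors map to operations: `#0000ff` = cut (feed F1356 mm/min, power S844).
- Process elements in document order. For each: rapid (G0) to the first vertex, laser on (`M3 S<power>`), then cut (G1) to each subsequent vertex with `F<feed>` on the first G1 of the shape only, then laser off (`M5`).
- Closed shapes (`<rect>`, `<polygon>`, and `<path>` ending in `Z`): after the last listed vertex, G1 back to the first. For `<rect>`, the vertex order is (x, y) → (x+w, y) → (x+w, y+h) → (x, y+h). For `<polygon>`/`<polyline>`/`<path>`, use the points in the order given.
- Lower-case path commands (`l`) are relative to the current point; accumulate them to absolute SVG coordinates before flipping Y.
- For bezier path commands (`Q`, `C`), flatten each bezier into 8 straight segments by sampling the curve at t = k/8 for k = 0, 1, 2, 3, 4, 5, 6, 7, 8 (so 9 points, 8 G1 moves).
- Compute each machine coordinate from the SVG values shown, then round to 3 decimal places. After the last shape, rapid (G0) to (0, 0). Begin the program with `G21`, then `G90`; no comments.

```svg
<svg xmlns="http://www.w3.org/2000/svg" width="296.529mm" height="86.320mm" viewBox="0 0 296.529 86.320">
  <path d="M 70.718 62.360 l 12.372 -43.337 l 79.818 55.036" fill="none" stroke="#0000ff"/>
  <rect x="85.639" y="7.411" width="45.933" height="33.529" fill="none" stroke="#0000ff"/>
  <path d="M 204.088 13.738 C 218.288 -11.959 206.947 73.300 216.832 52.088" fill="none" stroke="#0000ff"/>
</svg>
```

viewBox `0 0 296.529 86.320` with mm width/height → 1 unit = 1 mm. Flip: y_m = 86.320 − y_svg.

**Shape 1** — `<path>` open polyline, stroke `#0000ff` → cut (S844, F1356). Machine vertices: (70.718,23.960) → (83.090,67.297) → (162.908,12.261). Open path.

**Shape 2** — `<rect>` rectangle, stroke `#0000ff` → cut (S844, F1356). Machine vertices: (85.639,78.909) → (131.572,78.909) → (131.572,45.380) → (85.639,45.380) → (85.639,78.909). Closed: final G1 returns to the first vertex.

**Shape 3** — `<path>` cubic bezier, stroke `#0000ff` → cut (S844, F1356). Control points (SVG): P0=(204.088,13.738), P1=(218.288,-11.959), P2=(206.947,73.300), P3=(216.832,52.088); sampled at t=k/8. Machine vertices: (204.088,72.582) → (208.307,77.442) → (210.680,74.448) → (211.754,66.147) → (212.078,55.089) → (212.200,43.820) → (212.667,34.889) → (214.029,30.844) → (216.832,34.232). Open path.

G21
G90
G0 X70.718 Y23.960
M3 S844
G1 X83.090 Y67.297 F1356
G1 X162.908 Y12.261
M5
G0 X85.639 Y78.909
M3 S844
G1 X131.572 Y78.909 F1356
G1 X131.572 Y45.380
G1 X85.639 Y45.380
G1 X85.639 Y78.909
M5
G0 X204.088 Y72.582
M3 S844
G1 X208.307 Y77.442 F1356
G1 X210.680 Y74.448
G1 X211.754 Y66.147
G1 X212.078 Y55.089
G1 X212.200 Y43.820
G1 X212.667 Y34.889
G1 X214.029 Y30.844
G1 X216.832 Y34.232
M5
G0 X0.000 Y0.000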